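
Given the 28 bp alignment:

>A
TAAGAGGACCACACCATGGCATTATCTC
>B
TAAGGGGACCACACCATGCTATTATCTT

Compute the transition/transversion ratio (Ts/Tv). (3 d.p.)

3.000

Transitions are A↔G and C↔T; transversions are all other mismatches.
Transitions: 3. Transversions: 1.
R = 3/1 = 3.000.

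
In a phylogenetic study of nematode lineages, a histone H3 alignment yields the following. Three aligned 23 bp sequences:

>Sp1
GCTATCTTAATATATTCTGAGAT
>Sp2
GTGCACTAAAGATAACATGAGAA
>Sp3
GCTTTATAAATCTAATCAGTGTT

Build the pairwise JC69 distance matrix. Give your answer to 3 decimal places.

Sp1–Sp2: 10/23 sites differ → p ≈ 0.434783, d = −0.75 ln(1 − 0.579711) = 0.650110 ≈ 0.650.
Sp1–Sp3: 8/23 sites differ → p ≈ 0.347826, d = −0.75 ln(1 − 0.463768) = 0.467391 ≈ 0.467.
Sp2–Sp3: 13/23 sites differ → p ≈ 0.565217, d = −0.75 ln(1 − 0.753623) = 1.050669 ≈ 1.051.

d(Sp1,Sp2) = 0.650, d(Sp1,Sp3) = 0.467, d(Sp2,Sp3) = 1.051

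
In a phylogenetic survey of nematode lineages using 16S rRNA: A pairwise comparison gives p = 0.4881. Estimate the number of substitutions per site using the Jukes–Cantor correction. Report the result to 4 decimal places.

d = −(3/4) ln(1 − 4p/3) = −0.75 ln(1 − 0.6508) = −0.75 ln(0.3492)
  = −0.75 × (-1.052110) = 0.789083 substitutions/site.

0.7891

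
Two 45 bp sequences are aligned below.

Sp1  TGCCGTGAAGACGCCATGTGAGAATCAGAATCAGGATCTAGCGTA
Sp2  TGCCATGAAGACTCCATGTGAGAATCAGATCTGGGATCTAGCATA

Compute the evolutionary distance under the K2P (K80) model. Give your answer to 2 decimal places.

Of 45 sites, 5 differences are transitions and 2 are transversions, so P = 5/45 ≈ 0.111111 and Q = 2/45 ≈ 0.044444.
Under the Kimura two-parameter model, d = −½ ln(1 − 2P − Q) − ¼ ln(1 − 2Q).
1 − 2P − Q = 0.733334, giving −½ ln(0.733334) = 0.155077.
1 − 2Q = 0.911112, giving −¼ ln(0.911112) = 0.023272.
d = 0.155077 + 0.023272 = 0.178349.

0.18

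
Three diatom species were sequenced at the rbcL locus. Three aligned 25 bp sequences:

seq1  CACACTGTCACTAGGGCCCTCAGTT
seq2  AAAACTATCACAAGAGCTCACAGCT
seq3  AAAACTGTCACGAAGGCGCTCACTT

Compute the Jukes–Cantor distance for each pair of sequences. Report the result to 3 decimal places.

d(seq1,seq2) = 0.417, d(seq1,seq3) = 0.289, d(seq2,seq3) = 0.417

seq1–seq2: 8/25 sites differ → p = 0.32, d = −0.75 ln(1 − 0.426667) = 0.417216 ≈ 0.417.
seq1–seq3: 6/25 sites differ → p = 0.24, d = −0.75 ln(1 − 0.32) = 0.289247 ≈ 0.289.
seq2–seq3: 8/25 sites differ → p = 0.32, d = −0.75 ln(1 − 0.426667) = 0.417216 ≈ 0.417.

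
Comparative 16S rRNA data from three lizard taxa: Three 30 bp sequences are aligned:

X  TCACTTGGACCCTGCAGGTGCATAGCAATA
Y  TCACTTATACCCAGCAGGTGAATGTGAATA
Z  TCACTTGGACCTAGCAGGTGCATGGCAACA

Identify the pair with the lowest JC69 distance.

X–Y: 7/30 differ, p = 0.233, d = 0.280.
X–Z: 4/30 differ, p = 0.133, d = 0.147.
Y–Z: 7/30 differ, p = 0.233, d = 0.280.
The smallest distance is between X and Z.

X and Z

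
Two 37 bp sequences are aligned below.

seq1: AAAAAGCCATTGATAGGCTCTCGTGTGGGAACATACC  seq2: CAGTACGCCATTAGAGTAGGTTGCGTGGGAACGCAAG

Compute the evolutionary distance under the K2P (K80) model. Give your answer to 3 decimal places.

0.876

Of 37 sites, 5 differences are transitions and 14 are transversions, so P = 5/37 ≈ 0.135135 and Q = 14/37 ≈ 0.378378.
Under the Kimura two-parameter model, d = −½ ln(1 − 2P − Q) − ¼ ln(1 − 2Q).
1 − 2P − Q = 0.351352, giving −½ ln(0.351352) = 0.522983.
1 − 2Q = 0.243244, giving −¼ ln(0.243244) = 0.353423.
d = 0.522983 + 0.353423 = 0.876406.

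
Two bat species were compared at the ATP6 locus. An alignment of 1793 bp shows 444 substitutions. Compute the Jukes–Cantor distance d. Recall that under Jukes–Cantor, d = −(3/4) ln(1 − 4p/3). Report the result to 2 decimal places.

p = 444/1793 ≈ 0.24763.
d = −(3/4) ln(1 − 4p/3) = −0.75 ln(1 − 0.330173) = −0.75 ln(0.669827)
  = −0.75 × (-0.400736) = 0.300552 substitutions/site.

0.30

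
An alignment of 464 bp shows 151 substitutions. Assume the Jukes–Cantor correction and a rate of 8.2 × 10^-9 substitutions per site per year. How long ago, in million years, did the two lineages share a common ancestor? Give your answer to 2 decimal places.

p = 151/464 ≈ 0.325431.
d = −(3/4) ln(1 − 4p/3) = −0.75 ln(1 − 0.433908) = −0.75 ln(0.566092)
  = −0.75 × (-0.568999) = 0.426749 substitutions/site.
Under a molecular clock d = 2μt, so t = d/(2μ) = 0.426749 / (2 × 8.2 × 10^-9) = 26.02 million years.

26.02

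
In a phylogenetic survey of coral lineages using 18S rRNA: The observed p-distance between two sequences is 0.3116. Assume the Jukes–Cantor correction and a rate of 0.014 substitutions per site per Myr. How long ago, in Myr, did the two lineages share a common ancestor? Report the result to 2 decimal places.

14.38

d = −(3/4) ln(1 − 4p/3) = −0.75 ln(1 − 0.415467) = −0.75 ln(0.584533)
  = −0.75 × (-0.536942) = 0.402707 substitutions/site.
Under a molecular clock d = 2μt, so t = d/(2μ) = 0.402707 / (2 × 0.014) = 14.38 Myr.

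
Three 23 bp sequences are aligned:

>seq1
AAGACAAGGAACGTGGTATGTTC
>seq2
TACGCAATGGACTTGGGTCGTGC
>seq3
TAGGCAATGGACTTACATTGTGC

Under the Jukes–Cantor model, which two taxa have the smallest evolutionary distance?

seq1–seq2: 10/23 differ, p = 0.435, d = 0.650.
seq1–seq3: 10/23 differ, p = 0.435, d = 0.650.
seq2–seq3: 5/23 differ, p = 0.217, d = 0.257.
The smallest distance is between seq2 and seq3.

seq2 and seq3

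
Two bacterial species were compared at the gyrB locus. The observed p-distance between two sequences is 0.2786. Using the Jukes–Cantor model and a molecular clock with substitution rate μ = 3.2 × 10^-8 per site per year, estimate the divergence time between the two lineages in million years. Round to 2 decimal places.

d = −(3/4) ln(1 − 4p/3) = −0.75 ln(1 − 0.371467) = −0.75 ln(0.628533)
  = −0.75 × (-0.464367) = 0.348275 substitutions/site.
Under a molecular clock d = 2μt, so t = d/(2μ) = 0.348275 / (2 × 3.2 × 10^-8) = 5.44 million years.

5.44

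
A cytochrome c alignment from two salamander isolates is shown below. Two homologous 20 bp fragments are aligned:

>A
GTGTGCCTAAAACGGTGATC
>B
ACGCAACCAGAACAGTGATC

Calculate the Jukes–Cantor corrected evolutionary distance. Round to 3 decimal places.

The sequences differ at 8 of 20 sites (1, 2, 4, 5, 6, 8, 10, 14), so p = 8/20 = 0.4.
d = −(3/4) ln(1 − 4p/3) = −0.75 ln(1 − 0.533333) = −0.75 ln(0.466667)
  = −0.75 × (-0.762139) = 0.571604 substitutions/site.

0.572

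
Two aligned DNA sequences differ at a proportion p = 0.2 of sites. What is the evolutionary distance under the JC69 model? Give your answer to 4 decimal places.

d = −(3/4) ln(1 − 4p/3) = −0.75 ln(1 − 0.266667) = −0.75 ln(0.733333)
  = −0.75 × (-0.310155) = 0.232616 substitutions/site.

0.2326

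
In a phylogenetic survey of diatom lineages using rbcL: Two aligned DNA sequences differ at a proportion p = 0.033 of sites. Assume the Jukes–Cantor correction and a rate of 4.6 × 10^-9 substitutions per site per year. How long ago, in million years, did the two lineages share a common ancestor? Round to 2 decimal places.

3.67

d = −(3/4) ln(1 − 4p/3) = −0.75 ln(1 − 0.044) = −0.75 ln(0.956)
  = −0.75 × (-0.044997) = 0.033748 substitutions/site.
Under a molecular clock d = 2μt, so t = d/(2μ) = 0.033748 / (2 × 4.6 × 10^-9) = 3.67 million years.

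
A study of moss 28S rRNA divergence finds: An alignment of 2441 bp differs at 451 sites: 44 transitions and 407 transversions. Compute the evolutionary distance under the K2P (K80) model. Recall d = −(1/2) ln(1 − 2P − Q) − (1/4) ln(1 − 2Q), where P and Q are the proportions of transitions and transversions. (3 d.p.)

P = 44/2441 ≈ 0.018025 and Q = 407/2441 ≈ 0.166735.
Under the Kimura two-parameter model, d = −½ ln(1 − 2P − Q) − ¼ ln(1 − 2Q).
1 − 2P − Q = 0.797215, giving −½ ln(0.797215) = 0.113315.
1 − 2Q = 0.66653, giving −¼ ln(0.66653) = 0.101418.
d = 0.113315 + 0.101418 = 0.214733.

0.215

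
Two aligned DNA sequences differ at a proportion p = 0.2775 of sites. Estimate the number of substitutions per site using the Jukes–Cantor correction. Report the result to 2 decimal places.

d = −(3/4) ln(1 − 4p/3) = −0.75 ln(1 − 0.37) = −0.75 ln(0.63)
  = −0.75 × (-0.462035) = 0.346526 substitutions/site.

0.35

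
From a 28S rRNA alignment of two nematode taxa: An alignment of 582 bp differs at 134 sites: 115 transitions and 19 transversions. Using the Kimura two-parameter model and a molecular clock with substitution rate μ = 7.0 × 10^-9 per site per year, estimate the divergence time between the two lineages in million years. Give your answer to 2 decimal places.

P = 115/582 ≈ 0.197595 and Q = 19/582 ≈ 0.032646.
Under the Kimura two-parameter model, d = −½ ln(1 − 2P − Q) − ¼ ln(1 − 2Q).
1 − 2P − Q = 0.572164, giving −½ ln(0.572164) = 0.279165.
1 − 2Q = 0.934708, giving −¼ ln(0.934708) = 0.016880.
d = 0.279165 + 0.016880 = 0.296045.
Under a molecular clock d = 2μt, so t = d/(2μ) = 0.296045 / (2 × 7.0 × 10^-9) = 21.15 million years.

21.15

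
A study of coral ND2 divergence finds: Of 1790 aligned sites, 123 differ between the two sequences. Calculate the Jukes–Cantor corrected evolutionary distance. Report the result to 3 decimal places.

0.072

p = 123/1790 ≈ 0.068715.
d = −(3/4) ln(1 − 4p/3) = −0.75 ln(1 − 0.09162) = −0.75 ln(0.90838)
  = −0.75 × (-0.096092) = 0.072069 substitutions/site.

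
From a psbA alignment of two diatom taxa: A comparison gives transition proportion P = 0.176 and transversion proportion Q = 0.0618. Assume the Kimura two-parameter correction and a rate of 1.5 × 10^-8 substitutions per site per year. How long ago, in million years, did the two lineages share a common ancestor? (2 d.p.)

Under the Kimura two-parameter model, d = −½ ln(1 − 2P − Q) − ¼ ln(1 − 2Q).
1 − 2P − Q = 0.5862, giving −½ ln(0.5862) = 0.267047.
1 − 2Q = 0.8764, giving −¼ ln(0.8764) = 0.032983.
d = 0.267047 + 0.032983 = 0.300030.
Under a molecular clock d = 2μt, so t = d/(2μ) = 0.300030 / (2 × 1.5 × 10^-8) = 10.00 million years.

10.00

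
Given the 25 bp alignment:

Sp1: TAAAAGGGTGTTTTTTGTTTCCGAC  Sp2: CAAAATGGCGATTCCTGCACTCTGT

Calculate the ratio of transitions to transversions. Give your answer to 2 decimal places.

2.25

Transitions are A↔G and C↔T; transversions are all other mismatches.
Transitions: 9. Transversions: 4.
R = 9/4 = 2.25.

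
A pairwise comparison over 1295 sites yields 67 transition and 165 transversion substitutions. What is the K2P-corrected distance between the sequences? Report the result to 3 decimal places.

P = 67/1295 ≈ 0.051737 and Q = 165/1295 ≈ 0.127413.
Under the Kimura two-parameter model, d = −½ ln(1 − 2P − Q) − ¼ ln(1 − 2Q).
1 − 2P − Q = 0.769113, giving −½ ln(0.769113) = 0.131259.
1 − 2Q = 0.745174, giving −¼ ln(0.745174) = 0.073534.
d = 0.131259 + 0.073534 = 0.204793.

0.205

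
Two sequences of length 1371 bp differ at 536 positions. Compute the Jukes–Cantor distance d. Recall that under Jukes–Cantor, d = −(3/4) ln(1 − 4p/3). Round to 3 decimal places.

0.552

p = 536/1371 ≈ 0.390956.
d = −(3/4) ln(1 − 4p/3) = −0.75 ln(1 − 0.521275) = −0.75 ln(0.478725)
  = −0.75 × (-0.736629) = 0.552472 substitutions/site.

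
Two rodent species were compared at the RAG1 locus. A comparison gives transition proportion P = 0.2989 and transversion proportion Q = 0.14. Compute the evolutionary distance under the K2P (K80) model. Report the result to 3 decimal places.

0.751

Under the Kimura two-parameter model, d = −½ ln(1 − 2P − Q) − ¼ ln(1 − 2Q).
1 − 2P − Q = 0.2622, giving −½ ln(0.2622) = 0.669324.
1 − 2Q = 0.72, giving −¼ ln(0.72) = 0.082126.
d = 0.669324 + 0.082126 = 0.751450.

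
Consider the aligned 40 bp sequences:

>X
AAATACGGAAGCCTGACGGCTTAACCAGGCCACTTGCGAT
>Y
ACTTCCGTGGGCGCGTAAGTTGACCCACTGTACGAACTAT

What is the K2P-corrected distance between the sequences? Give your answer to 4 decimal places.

0.9921

Of 40 sites, 7 differences are transitions and 15 are transversions, so P = 7/40 = 0.175 and Q = 15/40 = 0.375.
Under the Kimura two-parameter model, d = −½ ln(1 − 2P − Q) − ¼ ln(1 − 2Q).
1 − 2P − Q = 0.275, giving −½ ln(0.275) = 0.645492.
1 − 2Q = 0.25, giving −¼ ln(0.25) = 0.346574.
d = 0.645492 + 0.346574 = 0.992066.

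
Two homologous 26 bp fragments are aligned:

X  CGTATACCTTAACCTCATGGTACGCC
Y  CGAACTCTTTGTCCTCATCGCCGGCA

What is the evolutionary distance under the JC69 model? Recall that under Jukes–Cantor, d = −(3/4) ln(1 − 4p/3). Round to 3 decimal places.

0.623

The sequences differ at 11 of 26 sites, so p = 11/26 ≈ 0.423077.
d = −(3/4) ln(1 − 4p/3) = −0.75 ln(1 − 0.564103) = −0.75 ln(0.435897)
  = −0.75 × (-0.830349) = 0.622762 substitutions/site.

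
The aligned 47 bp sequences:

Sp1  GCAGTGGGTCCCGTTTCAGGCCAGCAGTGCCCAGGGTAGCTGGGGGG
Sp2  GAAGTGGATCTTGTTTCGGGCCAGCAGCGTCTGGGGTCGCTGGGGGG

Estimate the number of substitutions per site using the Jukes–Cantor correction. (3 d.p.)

0.250

The sequences differ at 10 of 47 sites (2, 8, 11, 12, 18, 28, 30, 32, 33, 38), so p = 10/47 ≈ 0.212766.
d = −(3/4) ln(1 − 4p/3) = −0.75 ln(1 − 0.283688) = −0.75 ln(0.716312)
  = −0.75 × (-0.333639) = 0.250229 substitutions/site.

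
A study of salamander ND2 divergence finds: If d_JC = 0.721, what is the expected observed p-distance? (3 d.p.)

p = (3/4)(1 − e^(−4d/3)) = 0.75 × (1 − e^(-0.961333)) = 0.75 × (1 − 0.382383) = 0.463213.

0.463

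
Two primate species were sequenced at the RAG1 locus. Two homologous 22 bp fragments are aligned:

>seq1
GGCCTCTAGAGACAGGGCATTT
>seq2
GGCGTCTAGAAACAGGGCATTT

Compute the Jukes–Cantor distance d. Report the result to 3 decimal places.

The sequences differ at 2 of 22 sites (4, 11), so p = 2/22 ≈ 0.090909.
d = −(3/4) ln(1 − 4p/3) = −0.75 ln(1 − 0.121212) = −0.75 ln(0.878788)
  = −0.75 × (-0.129212) = 0.096909 substitutions/site.

0.097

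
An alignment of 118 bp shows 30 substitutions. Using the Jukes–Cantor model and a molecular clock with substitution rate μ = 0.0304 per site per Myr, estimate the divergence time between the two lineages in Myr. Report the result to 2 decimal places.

5.11

p = 30/118 ≈ 0.254237.
d = −(3/4) ln(1 − 4p/3) = −0.75 ln(1 − 0.338983) = −0.75 ln(0.661017)
  = −0.75 × (-0.413976) = 0.310482 substitutions/site.
Under a molecular clock d = 2μt, so t = d/(2μ) = 0.310482 / (2 × 0.0304) = 5.11 Myr.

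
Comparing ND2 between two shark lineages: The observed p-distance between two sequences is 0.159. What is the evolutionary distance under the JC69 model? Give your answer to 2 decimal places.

0.18

d = −(3/4) ln(1 − 4p/3) = −0.75 ln(1 − 0.212) = −0.75 ln(0.788)
  = −0.75 × (-0.238257) = 0.178693 substitutions/site.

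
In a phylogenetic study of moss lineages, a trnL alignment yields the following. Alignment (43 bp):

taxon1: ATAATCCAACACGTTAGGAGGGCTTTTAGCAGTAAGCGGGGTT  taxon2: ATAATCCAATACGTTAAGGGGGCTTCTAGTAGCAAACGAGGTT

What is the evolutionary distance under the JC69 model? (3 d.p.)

0.214

The sequences differ at 8 of 43 sites (10, 17, 19, 26, 30, 33, 36, 39), so p = 8/43 ≈ 0.186047.
d = −(3/4) ln(1 − 4p/3) = −0.75 ln(1 − 0.248063) = −0.75 ln(0.751937)
  = −0.75 × (-0.285103) = 0.213827 substitutions/site.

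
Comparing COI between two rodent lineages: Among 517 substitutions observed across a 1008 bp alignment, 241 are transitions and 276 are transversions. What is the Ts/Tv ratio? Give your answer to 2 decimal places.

R = 241/276 = 0.873188… ≈ 0.87 (to 2 d.p.).

0.87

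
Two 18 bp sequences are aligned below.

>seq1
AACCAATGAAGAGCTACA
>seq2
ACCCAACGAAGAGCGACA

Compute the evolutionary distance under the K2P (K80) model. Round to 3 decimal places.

0.188

Of 18 sites, 1 differences are transitions and 2 are transversions, so P = 1/18 ≈ 0.055556 and Q = 2/18 ≈ 0.111111.
Under the Kimura two-parameter model, d = −½ ln(1 − 2P − Q) − ¼ ln(1 − 2Q).
1 − 2P − Q = 0.777777, giving −½ ln(0.777777) = 0.125658.
1 − 2Q = 0.777778, giving −¼ ln(0.777778) = 0.062829.
d = 0.125658 + 0.062829 = 0.188487.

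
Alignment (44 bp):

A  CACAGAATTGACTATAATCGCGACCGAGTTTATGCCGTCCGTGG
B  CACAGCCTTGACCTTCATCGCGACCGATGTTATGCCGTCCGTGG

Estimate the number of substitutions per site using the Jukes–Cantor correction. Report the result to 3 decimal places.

0.179

The sequences differ at 7 of 44 sites (6, 7, 13, 14, 16, 28, 29), so p = 7/44 ≈ 0.159091.
d = −(3/4) ln(1 − 4p/3) = −0.75 ln(1 − 0.212121) = −0.75 ln(0.787879)
  = −0.75 × (-0.238411) = 0.178808 substitutions/site.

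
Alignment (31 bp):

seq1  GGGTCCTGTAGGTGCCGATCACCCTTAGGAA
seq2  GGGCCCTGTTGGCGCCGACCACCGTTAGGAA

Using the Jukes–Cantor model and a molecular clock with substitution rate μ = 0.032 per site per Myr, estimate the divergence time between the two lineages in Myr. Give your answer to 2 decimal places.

The sequences differ at 5 of 31 sites (4, 10, 13, 19, 24), so p = 5/31 ≈ 0.16129.
d = −(3/4) ln(1 − 4p/3) = −0.75 ln(1 − 0.215053) = −0.75 ln(0.784947)
  = −0.75 × (-0.242139) = 0.181604 substitutions/site.
Under a molecular clock d = 2μt, so t = d/(2μ) = 0.181604 / (2 × 0.032) = 2.84 Myr.

2.84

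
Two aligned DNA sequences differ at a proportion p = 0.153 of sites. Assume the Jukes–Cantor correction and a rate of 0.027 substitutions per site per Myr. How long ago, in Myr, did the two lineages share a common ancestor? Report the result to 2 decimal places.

d = −(3/4) ln(1 − 4p/3) = −0.75 ln(1 − 0.204) = −0.75 ln(0.796)
  = −0.75 × (-0.228156) = 0.171117 substitutions/site.
Under a molecular clock d = 2μt, so t = d/(2μ) = 0.171117 / (2 × 0.027) = 3.17 Myr.

3.17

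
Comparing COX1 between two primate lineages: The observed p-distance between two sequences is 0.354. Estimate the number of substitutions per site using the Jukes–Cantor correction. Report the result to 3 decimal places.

d = −(3/4) ln(1 − 4p/3) = −0.75 ln(1 − 0.472) = −0.75 ln(0.528)
  = −0.75 × (-0.638659) = 0.478994 substitutions/site.

0.479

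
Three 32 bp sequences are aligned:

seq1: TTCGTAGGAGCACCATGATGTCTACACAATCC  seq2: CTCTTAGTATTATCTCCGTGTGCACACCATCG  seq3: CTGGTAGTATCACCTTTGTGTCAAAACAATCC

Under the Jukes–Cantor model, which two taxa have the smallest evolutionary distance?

seq1 and seq3

seq1–seq2: 14/32 differ, p = 0.438, d = 0.657.
seq1–seq3: 9/32 differ, p = 0.281, d = 0.353.
seq2–seq3: 11/32 differ, p = 0.344, d = 0.460.
The smallest distance is between seq1 and seq3.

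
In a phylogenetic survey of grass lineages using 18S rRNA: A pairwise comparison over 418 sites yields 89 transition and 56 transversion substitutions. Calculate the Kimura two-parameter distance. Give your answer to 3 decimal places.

0.488

P = 89/418 ≈ 0.212919 and Q = 56/418 ≈ 0.133971.
Under the Kimura two-parameter model, d = −½ ln(1 − 2P − Q) − ¼ ln(1 − 2Q).
1 − 2P − Q = 0.440191, giving −½ ln(0.440191) = 0.410273.
1 − 2Q = 0.732058, giving −¼ ln(0.732058) = 0.077974.
d = 0.410273 + 0.077974 = 0.488247.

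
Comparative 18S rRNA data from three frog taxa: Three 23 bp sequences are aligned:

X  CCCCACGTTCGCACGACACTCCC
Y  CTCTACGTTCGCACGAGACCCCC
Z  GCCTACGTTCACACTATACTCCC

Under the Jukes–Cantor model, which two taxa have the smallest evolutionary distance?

X and Y

X–Y: 4/23 differ, p = 0.174, d = 0.198.
X–Z: 5/23 differ, p = 0.217, d = 0.257.
Y–Z: 6/23 differ, p = 0.261, d = 0.321.
The smallest distance is between X and Y.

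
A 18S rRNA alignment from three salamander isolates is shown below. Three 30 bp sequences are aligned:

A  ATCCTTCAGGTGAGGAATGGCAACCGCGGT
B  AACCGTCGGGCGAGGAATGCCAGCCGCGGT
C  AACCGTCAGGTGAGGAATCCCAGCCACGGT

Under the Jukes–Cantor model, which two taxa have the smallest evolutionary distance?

B and C

A–B: 6/30 differ, p = 0.200, d = 0.233.
A–C: 6/30 differ, p = 0.200, d = 0.233.
B–C: 4/30 differ, p = 0.133, d = 0.147.
The smallest distance is between B and C.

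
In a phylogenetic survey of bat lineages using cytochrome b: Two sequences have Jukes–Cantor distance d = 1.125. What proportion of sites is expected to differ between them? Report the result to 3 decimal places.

0.583

p = (3/4)(1 − e^(−4d/3)) = 0.75 × (1 − e^(-1.5)) = 0.75 × (1 − 0.223130) = 0.582653.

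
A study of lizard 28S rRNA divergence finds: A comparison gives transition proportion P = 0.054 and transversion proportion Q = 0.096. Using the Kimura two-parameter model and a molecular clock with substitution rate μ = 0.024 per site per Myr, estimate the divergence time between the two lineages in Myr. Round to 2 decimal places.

3.49

Under the Kimura two-parameter model, d = −½ ln(1 − 2P − Q) − ¼ ln(1 − 2Q).
1 − 2P − Q = 0.796, giving −½ ln(0.796) = 0.114078.
1 − 2Q = 0.808, giving −¼ ln(0.808) = 0.053298.
d = 0.114078 + 0.053298 = 0.167376.
Under a molecular clock d = 2μt, so t = d/(2μ) = 0.167376 / (2 × 0.024) = 3.49 Myr.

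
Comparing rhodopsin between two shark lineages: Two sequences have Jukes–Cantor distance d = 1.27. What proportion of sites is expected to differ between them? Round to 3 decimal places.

p = (3/4)(1 − e^(−4d/3)) = 0.75 × (1 − e^(-1.693333)) = 0.75 × (1 − 0.183906) = 0.612071.

0.612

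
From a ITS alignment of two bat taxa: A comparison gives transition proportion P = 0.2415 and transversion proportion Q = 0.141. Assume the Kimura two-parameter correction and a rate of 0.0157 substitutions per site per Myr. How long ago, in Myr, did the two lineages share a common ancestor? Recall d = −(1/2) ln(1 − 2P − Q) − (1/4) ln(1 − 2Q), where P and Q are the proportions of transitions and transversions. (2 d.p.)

18.21

Under the Kimura two-parameter model, d = −½ ln(1 − 2P − Q) − ¼ ln(1 − 2Q).
1 − 2P − Q = 0.376, giving −½ ln(0.376) = 0.489083.
1 − 2Q = 0.718, giving −¼ ln(0.718) = 0.082821.
d = 0.489083 + 0.082821 = 0.571904.
Under a molecular clock d = 2μt, so t = d/(2μ) = 0.571904 / (2 × 0.0157) = 18.21 Myr.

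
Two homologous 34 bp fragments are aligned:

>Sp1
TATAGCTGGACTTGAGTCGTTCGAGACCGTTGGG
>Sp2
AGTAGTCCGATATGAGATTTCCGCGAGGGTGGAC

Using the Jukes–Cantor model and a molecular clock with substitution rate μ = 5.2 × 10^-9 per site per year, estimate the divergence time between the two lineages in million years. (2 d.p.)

79.23

The sequences differ at 17 of 34 sites, so p = 17/34 = 0.5.
d = −(3/4) ln(1 − 4p/3) = −0.75 ln(1 − 0.666667) = −0.75 ln(0.333333)
  = −0.75 × (-1.098613) = 0.823960 substitutions/site.
Under a molecular clock d = 2μt, so t = d/(2μ) = 0.823960 / (2 × 5.2 × 10^-9) = 79.23 million years.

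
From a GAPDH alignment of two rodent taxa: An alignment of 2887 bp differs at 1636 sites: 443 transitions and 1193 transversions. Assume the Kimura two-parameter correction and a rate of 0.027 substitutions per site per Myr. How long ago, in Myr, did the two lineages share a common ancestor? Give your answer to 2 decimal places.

P = 443/2887 ≈ 0.153446 and Q = 1193/2887 ≈ 0.413232.
Under the Kimura two-parameter model, d = −½ ln(1 − 2P − Q) − ¼ ln(1 − 2Q).
1 − 2P − Q = 0.279876, giving −½ ln(0.279876) = 0.636704.
1 − 2Q = 0.173536, giving −¼ ln(0.173536) = 0.437843.
d = 0.636704 + 0.437843 = 1.074547.
Under a molecular clock d = 2μt, so t = d/(2μ) = 1.074547 / (2 × 0.027) = 19.90 Myr.

19.90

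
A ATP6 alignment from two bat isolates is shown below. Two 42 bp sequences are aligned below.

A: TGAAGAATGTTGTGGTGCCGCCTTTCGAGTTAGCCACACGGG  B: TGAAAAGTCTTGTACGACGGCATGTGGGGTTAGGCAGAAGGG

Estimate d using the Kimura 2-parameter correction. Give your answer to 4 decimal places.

Of 42 sites, 5 differences are transitions and 10 are transversions, so P = 5/42 ≈ 0.119048 and Q = 10/42 ≈ 0.238095.
Under the Kimura two-parameter model, d = −½ ln(1 − 2P − Q) − ¼ ln(1 − 2Q).
1 − 2P − Q = 0.523809, giving −½ ln(0.523809) = 0.323314.
1 − 2Q = 0.52381, giving −¼ ln(0.52381) = 0.161657.
d = 0.323314 + 0.161657 = 0.484971.

0.4850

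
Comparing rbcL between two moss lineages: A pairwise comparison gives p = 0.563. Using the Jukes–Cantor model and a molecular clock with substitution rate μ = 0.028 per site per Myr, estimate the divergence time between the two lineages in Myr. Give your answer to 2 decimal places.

d = −(3/4) ln(1 − 4p/3) = −0.75 ln(1 − 0.750667) = −0.75 ln(0.249333)
  = −0.75 × (-1.388966) = 1.041725 substitutions/site.
Under a molecular clock d = 2μt, so t = d/(2μ) = 1.041725 / (2 × 0.028) = 18.60 Myr.

18.60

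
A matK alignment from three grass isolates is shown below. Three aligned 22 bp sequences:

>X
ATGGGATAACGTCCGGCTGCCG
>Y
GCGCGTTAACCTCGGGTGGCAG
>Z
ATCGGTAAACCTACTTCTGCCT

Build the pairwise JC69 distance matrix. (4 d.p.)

X–Y: 9/22 sites differ → p ≈ 0.409091, d = −0.75 ln(1 − 0.545455) = 0.591344 ≈ 0.5913.
X–Z: 8/22 sites differ → p ≈ 0.363636, d = −0.75 ln(1 − 0.484848) = 0.497470 ≈ 0.4975.
Y–Z: 13/22 sites differ → p ≈ 0.590909, d = −0.75 ln(1 − 0.787879) = 1.162949 ≈ 1.1629.

d(X,Y) = 0.5913, d(X,Z) = 0.4975, d(Y,Z) = 1.1629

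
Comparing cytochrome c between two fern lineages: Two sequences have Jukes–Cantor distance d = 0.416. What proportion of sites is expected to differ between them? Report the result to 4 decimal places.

p = (3/4)(1 − e^(−4d/3)) = 0.75 × (1 − e^(-0.554667)) = 0.75 × (1 − 0.574263) = 0.319303.

0.3193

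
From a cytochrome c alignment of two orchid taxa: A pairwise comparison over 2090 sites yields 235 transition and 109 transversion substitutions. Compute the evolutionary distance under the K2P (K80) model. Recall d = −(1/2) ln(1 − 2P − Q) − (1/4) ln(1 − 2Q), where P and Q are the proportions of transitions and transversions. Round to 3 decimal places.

P = 235/2090 ≈ 0.11244 and Q = 109/2090 ≈ 0.052153.
Under the Kimura two-parameter model, d = −½ ln(1 − 2P − Q) − ¼ ln(1 − 2Q).
1 − 2P − Q = 0.722967, giving −½ ln(0.722967) = 0.162196.
1 − 2Q = 0.895694, giving −¼ ln(0.895694) = 0.027539.
d = 0.162196 + 0.027539 = 0.189735.

0.190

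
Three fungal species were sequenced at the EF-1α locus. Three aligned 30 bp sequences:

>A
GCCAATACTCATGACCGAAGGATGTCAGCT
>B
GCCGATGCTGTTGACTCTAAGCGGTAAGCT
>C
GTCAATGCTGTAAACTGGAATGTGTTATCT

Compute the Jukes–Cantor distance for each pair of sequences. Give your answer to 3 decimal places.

A–B: 11/30 sites differ → p ≈ 0.366667, d = −0.75 ln(1 − 0.488889) = 0.503376 ≈ 0.503.
A–C: 13/30 sites differ → p ≈ 0.433333, d = −0.75 ln(1 − 0.577777) = 0.646666 ≈ 0.647.
B–C: 11/30 sites differ → p ≈ 0.366667, d = −0.75 ln(1 − 0.488889) = 0.503376 ≈ 0.503.

d(A,B) = 0.503, d(A,C) = 0.647, d(B,C) = 0.503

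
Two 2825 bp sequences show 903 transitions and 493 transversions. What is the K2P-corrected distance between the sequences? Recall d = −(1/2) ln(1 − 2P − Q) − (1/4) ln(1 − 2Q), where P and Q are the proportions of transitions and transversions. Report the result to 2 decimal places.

0.95

P = 903/2825 ≈ 0.319646 and Q = 493/2825 ≈ 0.174513.
Under the Kimura two-parameter model, d = −½ ln(1 − 2P − Q) − ¼ ln(1 − 2Q).
1 − 2P − Q = 0.186195, giving −½ ln(0.186195) = 0.840480.
1 − 2Q = 0.650974, giving −¼ ln(0.650974) = 0.107321.
d = 0.840480 + 0.107321 = 0.947801.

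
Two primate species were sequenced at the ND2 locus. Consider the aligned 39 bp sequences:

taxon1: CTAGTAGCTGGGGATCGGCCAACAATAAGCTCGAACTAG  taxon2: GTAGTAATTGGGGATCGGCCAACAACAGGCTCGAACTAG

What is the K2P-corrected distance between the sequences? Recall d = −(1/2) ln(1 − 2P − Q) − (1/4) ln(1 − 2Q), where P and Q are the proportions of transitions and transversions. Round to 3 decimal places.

0.144

Of 39 sites, 4 differences are transitions and 1 are transversions, so P = 4/39 ≈ 0.102564 and Q = 1/39 ≈ 0.025641.
Under the Kimura two-parameter model, d = −½ ln(1 − 2P − Q) − ¼ ln(1 − 2Q).
1 − 2P − Q = 0.769231, giving −½ ln(0.769231) = 0.131182.
1 − 2Q = 0.948718, giving −¼ ln(0.948718) = 0.013161.
d = 0.131182 + 0.013161 = 0.144343.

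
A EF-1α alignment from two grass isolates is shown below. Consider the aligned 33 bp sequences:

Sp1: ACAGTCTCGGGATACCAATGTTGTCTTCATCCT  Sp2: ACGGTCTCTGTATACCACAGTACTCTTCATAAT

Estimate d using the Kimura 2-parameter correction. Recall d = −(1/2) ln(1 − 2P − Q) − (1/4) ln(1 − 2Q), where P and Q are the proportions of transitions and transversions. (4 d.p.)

0.3463

Of 33 sites, 1 differences are transitions and 8 are transversions, so P = 1/33 ≈ 0.030303 and Q = 8/33 ≈ 0.242424.
Under the Kimura two-parameter model, d = −½ ln(1 − 2P − Q) − ¼ ln(1 − 2Q).
1 − 2P − Q = 0.69697, giving −½ ln(0.69697) = 0.180506.
1 − 2Q = 0.515152, giving −¼ ln(0.515152) = 0.165823.
d = 0.180506 + 0.165823 = 0.346329.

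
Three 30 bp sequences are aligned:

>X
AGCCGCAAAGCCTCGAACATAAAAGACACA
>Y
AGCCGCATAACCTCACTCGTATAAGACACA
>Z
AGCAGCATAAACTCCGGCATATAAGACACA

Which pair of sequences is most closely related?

X–Y: 7/30 differ, p = 0.233, d = 0.280.
X–Z: 8/30 differ, p = 0.267, d = 0.330.
Y–Z: 6/30 differ, p = 0.200, d = 0.233.
The smallest distance is between Y and Z.

Y and Z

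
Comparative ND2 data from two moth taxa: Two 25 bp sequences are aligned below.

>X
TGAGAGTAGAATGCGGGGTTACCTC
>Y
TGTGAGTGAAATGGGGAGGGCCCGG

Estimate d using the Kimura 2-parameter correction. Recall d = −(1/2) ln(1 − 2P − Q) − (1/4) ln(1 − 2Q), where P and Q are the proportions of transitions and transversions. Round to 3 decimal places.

0.572

Of 25 sites, 3 differences are transitions and 7 are transversions, so P = 3/25 = 0.12 and Q = 7/25 = 0.28.
Under the Kimura two-parameter model, d = −½ ln(1 − 2P − Q) − ¼ ln(1 − 2Q).
1 − 2P − Q = 0.48, giving −½ ln(0.48) = 0.366985.
1 − 2Q = 0.44, giving −¼ ln(0.44) = 0.205245.
d = 0.366985 + 0.205245 = 0.572230.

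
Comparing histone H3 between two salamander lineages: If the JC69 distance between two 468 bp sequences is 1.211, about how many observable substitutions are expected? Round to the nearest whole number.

281

Invert JC69: p = (3/4)(1 − e^(−4d/3)) = 0.75 × (1 − e^(-1.614667)) = 0.75 × (1 − 0.198957) = 0.600782.
Expected differing sites = pL ≈ 0.600782 × 468 = 281.165976 ≈ 281.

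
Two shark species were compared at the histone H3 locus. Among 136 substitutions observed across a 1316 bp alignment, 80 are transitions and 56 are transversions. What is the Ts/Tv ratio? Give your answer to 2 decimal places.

R = 80/56 = 1.428571… ≈ 1.43 (to 2 d.p.).

1.43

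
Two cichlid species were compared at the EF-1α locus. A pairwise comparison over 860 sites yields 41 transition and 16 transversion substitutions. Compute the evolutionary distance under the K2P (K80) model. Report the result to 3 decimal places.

P = 41/860 ≈ 0.047674 and Q = 16/860 ≈ 0.018605.
Under the Kimura two-parameter model, d = −½ ln(1 − 2P − Q) − ¼ ln(1 − 2Q).
1 − 2P − Q = 0.886047, giving −½ ln(0.886047) = 0.060493.
1 − 2Q = 0.96279, giving −¼ ln(0.96279) = 0.009480.
d = 0.060493 + 0.009480 = 0.069973.

0.070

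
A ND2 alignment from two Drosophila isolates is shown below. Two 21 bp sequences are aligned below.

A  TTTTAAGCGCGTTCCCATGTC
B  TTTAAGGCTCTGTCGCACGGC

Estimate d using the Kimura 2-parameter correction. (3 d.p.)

Of 21 sites, 2 differences are transitions and 6 are transversions, so P = 2/21 ≈ 0.095238 and Q = 6/21 ≈ 0.285714.
Under the Kimura two-parameter model, d = −½ ln(1 − 2P − Q) − ¼ ln(1 − 2Q).
1 − 2P − Q = 0.52381, giving −½ ln(0.52381) = 0.323313.
1 − 2Q = 0.428572, giving −¼ ln(0.428572) = 0.211824.
d = 0.323313 + 0.211824 = 0.535137.

0.535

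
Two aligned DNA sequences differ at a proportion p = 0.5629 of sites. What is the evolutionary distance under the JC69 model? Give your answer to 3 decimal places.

1.041

d = −(3/4) ln(1 − 4p/3) = −0.75 ln(1 − 0.750533) = −0.75 ln(0.249467)
  = −0.75 × (-1.388429) = 1.041322 substitutions/site.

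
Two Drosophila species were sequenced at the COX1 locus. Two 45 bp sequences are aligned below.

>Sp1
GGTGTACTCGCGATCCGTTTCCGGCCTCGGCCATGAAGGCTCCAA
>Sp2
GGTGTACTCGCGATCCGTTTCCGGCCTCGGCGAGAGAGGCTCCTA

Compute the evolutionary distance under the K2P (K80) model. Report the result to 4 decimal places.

Of 45 sites, 2 differences are transitions and 3 are transversions, so P = 2/45 ≈ 0.044444 and Q = 3/45 ≈ 0.066667.
Under the Kimura two-parameter model, d = −½ ln(1 − 2P − Q) − ¼ ln(1 − 2Q).
1 − 2P − Q = 0.844445, giving −½ ln(0.844445) = 0.084538.
1 − 2Q = 0.866666, giving −¼ ln(0.866666) = 0.035775.
d = 0.084538 + 0.035775 = 0.120313.

0.1203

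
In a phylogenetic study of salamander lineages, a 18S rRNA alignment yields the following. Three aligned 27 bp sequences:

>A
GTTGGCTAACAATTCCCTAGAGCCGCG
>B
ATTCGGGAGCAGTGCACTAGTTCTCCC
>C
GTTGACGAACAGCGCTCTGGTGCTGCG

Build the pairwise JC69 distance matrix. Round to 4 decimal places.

A–B: 13/27 sites differ → p ≈ 0.481481, d = −0.75 ln(1 − 0.641975) = 0.770364 ≈ 0.7704.
A–C: 9/27 sites differ → p ≈ 0.333333, d = −0.75 ln(1 − 0.444444) = 0.440839 ≈ 0.4408.
B–C: 11/27 sites differ → p ≈ 0.407407, d = −0.75 ln(1 − 0.543209) = 0.587647 ≈ 0.5876.

d(A,B) = 0.7704, d(A,C) = 0.4408, d(B,C) = 0.5876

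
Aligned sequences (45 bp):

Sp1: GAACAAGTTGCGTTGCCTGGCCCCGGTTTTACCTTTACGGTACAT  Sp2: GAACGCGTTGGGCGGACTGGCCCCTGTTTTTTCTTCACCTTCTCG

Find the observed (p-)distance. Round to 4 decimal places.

0.3556

The sequences differ at 16 of 45 positions.
p = 16/45 = 0.355555… ≈ 0.3556 (to 4 d.p.).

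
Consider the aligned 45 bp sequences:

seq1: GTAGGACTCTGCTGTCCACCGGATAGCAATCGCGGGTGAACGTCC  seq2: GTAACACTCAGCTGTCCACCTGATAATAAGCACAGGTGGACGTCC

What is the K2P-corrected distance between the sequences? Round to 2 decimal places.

0.27

Of 45 sites, 6 differences are transitions and 4 are transversions, so P = 6/45 ≈ 0.133333 and Q = 4/45 ≈ 0.088889.
Under the Kimura two-parameter model, d = −½ ln(1 − 2P − Q) − ¼ ln(1 − 2Q).
1 − 2P − Q = 0.644445, giving −½ ln(0.644445) = 0.219683.
1 − 2Q = 0.822222, giving −¼ ln(0.822222) = 0.048936.
d = 0.219683 + 0.048936 = 0.268619.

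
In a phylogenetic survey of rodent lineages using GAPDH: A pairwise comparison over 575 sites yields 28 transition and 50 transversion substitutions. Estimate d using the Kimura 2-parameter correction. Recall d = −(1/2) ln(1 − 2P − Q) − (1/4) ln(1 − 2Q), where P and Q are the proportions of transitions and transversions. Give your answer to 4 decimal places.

0.1496

P = 28/575 ≈ 0.048696 and Q = 50/575 ≈ 0.086957.
Under the Kimura two-parameter model, d = −½ ln(1 − 2P − Q) − ¼ ln(1 − 2Q).
1 − 2P − Q = 0.815651, giving −½ ln(0.815651) = 0.101884.
1 − 2Q = 0.826086, giving −¼ ln(0.826086) = 0.047764.
d = 0.101884 + 0.047764 = 0.149648.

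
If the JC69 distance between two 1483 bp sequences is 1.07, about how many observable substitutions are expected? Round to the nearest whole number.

845

Invert JC69: p = (3/4)(1 − e^(−4d/3)) = 0.75 × (1 − e^(-1.426667)) = 0.75 × (1 − 0.240108) = 0.569919.
Expected differing sites = pL ≈ 0.569919 × 1483 = 845.189877 ≈ 845.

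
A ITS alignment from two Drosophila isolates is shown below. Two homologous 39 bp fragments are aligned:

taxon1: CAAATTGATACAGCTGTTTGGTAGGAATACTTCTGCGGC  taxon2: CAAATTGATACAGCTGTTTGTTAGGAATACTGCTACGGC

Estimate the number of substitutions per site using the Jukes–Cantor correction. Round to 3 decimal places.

The sequences differ at 3 of 39 sites (21, 32, 35), so p = 3/39 ≈ 0.076923.
d = −(3/4) ln(1 − 4p/3) = −0.75 ln(1 − 0.102564) = −0.75 ln(0.897436)
  = −0.75 × (-0.108213) = 0.081160 substitutions/site.

0.081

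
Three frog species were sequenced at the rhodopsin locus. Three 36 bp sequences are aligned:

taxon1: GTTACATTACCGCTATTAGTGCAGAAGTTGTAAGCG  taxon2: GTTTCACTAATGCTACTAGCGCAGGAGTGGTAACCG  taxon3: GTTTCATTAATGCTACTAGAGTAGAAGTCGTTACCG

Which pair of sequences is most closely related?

taxon2 and taxon3

taxon1–taxon2: 9/36 differ, p = 0.250, d = 0.304.
taxon1–taxon3: 9/36 differ, p = 0.250, d = 0.304.
taxon2–taxon3: 6/36 differ, p = 0.167, d = 0.188.
The smallest distance is between taxon2 and taxon3.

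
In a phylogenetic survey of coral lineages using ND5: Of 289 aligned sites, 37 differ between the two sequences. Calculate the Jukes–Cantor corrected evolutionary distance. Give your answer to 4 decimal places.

p = 37/289 ≈ 0.128028.
d = −(3/4) ln(1 − 4p/3) = −0.75 ln(1 − 0.170704) = −0.75 ln(0.829296)
  = −0.75 × (-0.187178) = 0.140384 substitutions/site.

0.1404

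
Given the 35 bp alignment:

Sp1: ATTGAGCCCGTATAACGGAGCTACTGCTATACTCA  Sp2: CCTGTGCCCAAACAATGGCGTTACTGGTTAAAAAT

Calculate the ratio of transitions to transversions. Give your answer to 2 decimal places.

0.45

Transitions are A↔G and C↔T; transversions are all other mismatches.
Transitions: 5. Transversions: 11.
R = 5/11 = 0.454545… ≈ 0.45 (to 2 d.p.).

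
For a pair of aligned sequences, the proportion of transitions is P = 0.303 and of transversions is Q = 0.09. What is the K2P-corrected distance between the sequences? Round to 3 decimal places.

Under the Kimura two-parameter model, d = −½ ln(1 − 2P − Q) − ¼ ln(1 − 2Q).
1 − 2P − Q = 0.304, giving −½ ln(0.304) = 0.595364.
1 − 2Q = 0.82, giving −¼ ln(0.82) = 0.049613.
d = 0.595364 + 0.049613 = 0.644977.

0.645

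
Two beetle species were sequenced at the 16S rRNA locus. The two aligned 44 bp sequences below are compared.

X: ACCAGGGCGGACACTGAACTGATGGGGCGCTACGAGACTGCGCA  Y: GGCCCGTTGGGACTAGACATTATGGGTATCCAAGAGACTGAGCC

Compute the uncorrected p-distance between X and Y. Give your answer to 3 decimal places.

The sequences differ at 21 of 44 positions.
p = 21/44 = 0.477272… ≈ 0.477 (to 3 d.p.).

0.477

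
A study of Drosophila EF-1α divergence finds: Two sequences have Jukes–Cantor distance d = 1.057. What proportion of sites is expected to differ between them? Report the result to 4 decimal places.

0.5668

p = (3/4)(1 − e^(−4d/3)) = 0.75 × (1 − e^(-1.409333)) = 0.75 × (1 − 0.244306) = 0.566771.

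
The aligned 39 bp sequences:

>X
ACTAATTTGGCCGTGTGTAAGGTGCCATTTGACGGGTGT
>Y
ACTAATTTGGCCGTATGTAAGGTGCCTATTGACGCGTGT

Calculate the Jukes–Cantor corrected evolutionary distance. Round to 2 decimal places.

0.11

The sequences differ at 4 of 39 sites (15, 27, 28, 35), so p = 4/39 ≈ 0.102564.
d = −(3/4) ln(1 − 4p/3) = −0.75 ln(1 − 0.136752) = −0.75 ln(0.863248)
  = −0.75 × (-0.147053) = 0.110290 substitutions/site.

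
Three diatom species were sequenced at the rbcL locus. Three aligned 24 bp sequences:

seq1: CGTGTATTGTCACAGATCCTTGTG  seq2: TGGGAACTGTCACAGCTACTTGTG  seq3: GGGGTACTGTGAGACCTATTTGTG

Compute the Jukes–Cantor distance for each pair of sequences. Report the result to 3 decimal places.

seq1–seq2: 6/24 sites differ → p = 0.25, d = −0.75 ln(1 − 0.333333) = 0.304098 ≈ 0.304.
seq1–seq3: 9/24 sites differ → p = 0.375, d = −0.75 ln(1 − 0.5) = 0.519860 ≈ 0.520.
seq2–seq3: 6/24 sites differ → p = 0.25, d = −0.75 ln(1 − 0.333333) = 0.304098 ≈ 0.304.

d(seq1,seq2) = 0.304, d(seq1,seq3) = 0.520, d(seq2,seq3) = 0.304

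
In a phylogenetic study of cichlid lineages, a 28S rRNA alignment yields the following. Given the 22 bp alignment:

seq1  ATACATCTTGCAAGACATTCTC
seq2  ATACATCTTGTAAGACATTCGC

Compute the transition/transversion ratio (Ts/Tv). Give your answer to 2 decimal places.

Transitions are A↔G and C↔T; transversions are all other mismatches.
Transitions: 1. Transversions: 1.
R = 1/1 = 1.00.

1.00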